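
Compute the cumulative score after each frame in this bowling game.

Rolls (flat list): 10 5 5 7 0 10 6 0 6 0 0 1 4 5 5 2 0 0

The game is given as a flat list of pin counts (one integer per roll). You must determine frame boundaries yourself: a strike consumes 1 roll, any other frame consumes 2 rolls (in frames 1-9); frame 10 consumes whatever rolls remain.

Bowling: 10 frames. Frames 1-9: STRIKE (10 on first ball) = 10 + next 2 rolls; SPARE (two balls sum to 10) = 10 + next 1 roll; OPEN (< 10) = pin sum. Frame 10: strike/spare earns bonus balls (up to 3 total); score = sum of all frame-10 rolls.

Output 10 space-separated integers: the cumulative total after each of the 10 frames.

Frame 1: STRIKE. 10 + next two rolls (5+5) = 20. Cumulative: 20
Frame 2: SPARE (5+5=10). 10 + next roll (7) = 17. Cumulative: 37
Frame 3: OPEN (7+0=7). Cumulative: 44
Frame 4: STRIKE. 10 + next two rolls (6+0) = 16. Cumulative: 60
Frame 5: OPEN (6+0=6). Cumulative: 66
Frame 6: OPEN (6+0=6). Cumulative: 72
Frame 7: OPEN (0+1=1). Cumulative: 73
Frame 8: OPEN (4+5=9). Cumulative: 82
Frame 9: OPEN (5+2=7). Cumulative: 89
Frame 10: OPEN. Sum of all frame-10 rolls (0+0) = 0. Cumulative: 89

Answer: 20 37 44 60 66 72 73 82 89 89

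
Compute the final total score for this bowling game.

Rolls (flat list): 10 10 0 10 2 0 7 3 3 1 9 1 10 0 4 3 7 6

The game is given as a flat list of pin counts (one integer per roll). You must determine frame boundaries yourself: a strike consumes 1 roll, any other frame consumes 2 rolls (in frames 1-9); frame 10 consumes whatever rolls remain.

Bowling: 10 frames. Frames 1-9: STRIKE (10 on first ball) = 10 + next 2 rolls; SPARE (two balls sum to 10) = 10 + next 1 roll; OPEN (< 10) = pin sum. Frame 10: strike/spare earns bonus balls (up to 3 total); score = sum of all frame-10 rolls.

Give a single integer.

Answer: 125

Derivation:
Frame 1: STRIKE. 10 + next two rolls (10+0) = 20. Cumulative: 20
Frame 2: STRIKE. 10 + next two rolls (0+10) = 20. Cumulative: 40
Frame 3: SPARE (0+10=10). 10 + next roll (2) = 12. Cumulative: 52
Frame 4: OPEN (2+0=2). Cumulative: 54
Frame 5: SPARE (7+3=10). 10 + next roll (3) = 13. Cumulative: 67
Frame 6: OPEN (3+1=4). Cumulative: 71
Frame 7: SPARE (9+1=10). 10 + next roll (10) = 20. Cumulative: 91
Frame 8: STRIKE. 10 + next two rolls (0+4) = 14. Cumulative: 105
Frame 9: OPEN (0+4=4). Cumulative: 109
Frame 10: SPARE. Sum of all frame-10 rolls (3+7+6) = 16. Cumulative: 125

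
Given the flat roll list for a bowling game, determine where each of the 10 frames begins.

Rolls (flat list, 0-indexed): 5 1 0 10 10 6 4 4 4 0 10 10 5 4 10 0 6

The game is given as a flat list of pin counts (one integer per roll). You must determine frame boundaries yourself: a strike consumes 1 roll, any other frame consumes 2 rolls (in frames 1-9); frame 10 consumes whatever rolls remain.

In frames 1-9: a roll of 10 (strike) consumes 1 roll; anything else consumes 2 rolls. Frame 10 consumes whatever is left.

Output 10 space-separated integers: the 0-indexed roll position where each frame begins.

Answer: 0 2 4 5 7 9 11 12 14 15

Derivation:
Frame 1 starts at roll index 0: rolls=5,1 (sum=6), consumes 2 rolls
Frame 2 starts at roll index 2: rolls=0,10 (sum=10), consumes 2 rolls
Frame 3 starts at roll index 4: roll=10 (strike), consumes 1 roll
Frame 4 starts at roll index 5: rolls=6,4 (sum=10), consumes 2 rolls
Frame 5 starts at roll index 7: rolls=4,4 (sum=8), consumes 2 rolls
Frame 6 starts at roll index 9: rolls=0,10 (sum=10), consumes 2 rolls
Frame 7 starts at roll index 11: roll=10 (strike), consumes 1 roll
Frame 8 starts at roll index 12: rolls=5,4 (sum=9), consumes 2 rolls
Frame 9 starts at roll index 14: roll=10 (strike), consumes 1 roll
Frame 10 starts at roll index 15: 2 remaining rolls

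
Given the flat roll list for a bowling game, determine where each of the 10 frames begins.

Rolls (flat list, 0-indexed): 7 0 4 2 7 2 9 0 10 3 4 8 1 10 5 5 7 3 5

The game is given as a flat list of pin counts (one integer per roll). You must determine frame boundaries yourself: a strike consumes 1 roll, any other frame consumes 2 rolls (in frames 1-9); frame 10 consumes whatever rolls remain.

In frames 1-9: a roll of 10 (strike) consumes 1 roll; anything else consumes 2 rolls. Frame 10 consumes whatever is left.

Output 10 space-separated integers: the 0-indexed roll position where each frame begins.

Answer: 0 2 4 6 8 9 11 13 14 16

Derivation:
Frame 1 starts at roll index 0: rolls=7,0 (sum=7), consumes 2 rolls
Frame 2 starts at roll index 2: rolls=4,2 (sum=6), consumes 2 rolls
Frame 3 starts at roll index 4: rolls=7,2 (sum=9), consumes 2 rolls
Frame 4 starts at roll index 6: rolls=9,0 (sum=9), consumes 2 rolls
Frame 5 starts at roll index 8: roll=10 (strike), consumes 1 roll
Frame 6 starts at roll index 9: rolls=3,4 (sum=7), consumes 2 rolls
Frame 7 starts at roll index 11: rolls=8,1 (sum=9), consumes 2 rolls
Frame 8 starts at roll index 13: roll=10 (strike), consumes 1 roll
Frame 9 starts at roll index 14: rolls=5,5 (sum=10), consumes 2 rolls
Frame 10 starts at roll index 16: 3 remaining rolls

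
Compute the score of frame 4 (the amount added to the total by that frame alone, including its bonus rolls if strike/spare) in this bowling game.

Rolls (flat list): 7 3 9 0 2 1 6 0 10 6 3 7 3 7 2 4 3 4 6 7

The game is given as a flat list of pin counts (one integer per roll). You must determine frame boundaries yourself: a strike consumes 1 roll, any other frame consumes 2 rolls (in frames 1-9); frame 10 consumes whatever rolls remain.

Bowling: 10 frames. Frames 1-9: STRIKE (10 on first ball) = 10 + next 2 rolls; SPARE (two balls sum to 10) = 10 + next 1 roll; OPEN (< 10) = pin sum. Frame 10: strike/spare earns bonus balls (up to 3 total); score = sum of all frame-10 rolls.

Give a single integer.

Frame 1: SPARE (7+3=10). 10 + next roll (9) = 19. Cumulative: 19
Frame 2: OPEN (9+0=9). Cumulative: 28
Frame 3: OPEN (2+1=3). Cumulative: 31
Frame 4: OPEN (6+0=6). Cumulative: 37
Frame 5: STRIKE. 10 + next two rolls (6+3) = 19. Cumulative: 56
Frame 6: OPEN (6+3=9). Cumulative: 65

Answer: 6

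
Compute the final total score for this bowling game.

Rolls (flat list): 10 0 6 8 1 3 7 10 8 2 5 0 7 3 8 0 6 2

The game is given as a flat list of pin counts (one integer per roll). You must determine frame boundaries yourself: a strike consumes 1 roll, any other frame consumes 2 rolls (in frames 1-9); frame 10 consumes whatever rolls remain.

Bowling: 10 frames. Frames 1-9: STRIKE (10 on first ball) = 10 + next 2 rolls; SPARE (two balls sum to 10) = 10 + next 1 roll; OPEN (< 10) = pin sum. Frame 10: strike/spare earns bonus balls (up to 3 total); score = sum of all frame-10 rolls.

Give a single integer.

Answer: 125

Derivation:
Frame 1: STRIKE. 10 + next two rolls (0+6) = 16. Cumulative: 16
Frame 2: OPEN (0+6=6). Cumulative: 22
Frame 3: OPEN (8+1=9). Cumulative: 31
Frame 4: SPARE (3+7=10). 10 + next roll (10) = 20. Cumulative: 51
Frame 5: STRIKE. 10 + next two rolls (8+2) = 20. Cumulative: 71
Frame 6: SPARE (8+2=10). 10 + next roll (5) = 15. Cumulative: 86
Frame 7: OPEN (5+0=5). Cumulative: 91
Frame 8: SPARE (7+3=10). 10 + next roll (8) = 18. Cumulative: 109
Frame 9: OPEN (8+0=8). Cumulative: 117
Frame 10: OPEN. Sum of all frame-10 rolls (6+2) = 8. Cumulative: 125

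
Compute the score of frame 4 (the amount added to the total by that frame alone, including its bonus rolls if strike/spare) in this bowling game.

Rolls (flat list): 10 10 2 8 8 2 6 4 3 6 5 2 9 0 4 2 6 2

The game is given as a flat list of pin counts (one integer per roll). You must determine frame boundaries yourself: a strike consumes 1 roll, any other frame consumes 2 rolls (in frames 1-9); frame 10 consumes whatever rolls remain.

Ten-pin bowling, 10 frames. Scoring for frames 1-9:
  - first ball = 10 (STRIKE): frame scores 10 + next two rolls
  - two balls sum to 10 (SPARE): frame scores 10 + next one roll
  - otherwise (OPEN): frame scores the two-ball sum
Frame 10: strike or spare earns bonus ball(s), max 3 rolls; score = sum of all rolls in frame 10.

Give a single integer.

Frame 1: STRIKE. 10 + next two rolls (10+2) = 22. Cumulative: 22
Frame 2: STRIKE. 10 + next two rolls (2+8) = 20. Cumulative: 42
Frame 3: SPARE (2+8=10). 10 + next roll (8) = 18. Cumulative: 60
Frame 4: SPARE (8+2=10). 10 + next roll (6) = 16. Cumulative: 76
Frame 5: SPARE (6+4=10). 10 + next roll (3) = 13. Cumulative: 89
Frame 6: OPEN (3+6=9). Cumulative: 98

Answer: 16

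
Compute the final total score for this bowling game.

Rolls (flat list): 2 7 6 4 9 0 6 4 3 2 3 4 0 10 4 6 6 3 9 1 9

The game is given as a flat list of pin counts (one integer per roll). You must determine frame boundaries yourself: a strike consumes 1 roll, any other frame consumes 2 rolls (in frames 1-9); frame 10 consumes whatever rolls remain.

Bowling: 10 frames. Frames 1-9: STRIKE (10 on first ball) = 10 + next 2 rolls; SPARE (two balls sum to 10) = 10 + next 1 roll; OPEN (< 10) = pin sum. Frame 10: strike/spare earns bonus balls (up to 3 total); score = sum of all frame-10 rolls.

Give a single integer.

Frame 1: OPEN (2+7=9). Cumulative: 9
Frame 2: SPARE (6+4=10). 10 + next roll (9) = 19. Cumulative: 28
Frame 3: OPEN (9+0=9). Cumulative: 37
Frame 4: SPARE (6+4=10). 10 + next roll (3) = 13. Cumulative: 50
Frame 5: OPEN (3+2=5). Cumulative: 55
Frame 6: OPEN (3+4=7). Cumulative: 62
Frame 7: SPARE (0+10=10). 10 + next roll (4) = 14. Cumulative: 76
Frame 8: SPARE (4+6=10). 10 + next roll (6) = 16. Cumulative: 92
Frame 9: OPEN (6+3=9). Cumulative: 101
Frame 10: SPARE. Sum of all frame-10 rolls (9+1+9) = 19. Cumulative: 120

Answer: 120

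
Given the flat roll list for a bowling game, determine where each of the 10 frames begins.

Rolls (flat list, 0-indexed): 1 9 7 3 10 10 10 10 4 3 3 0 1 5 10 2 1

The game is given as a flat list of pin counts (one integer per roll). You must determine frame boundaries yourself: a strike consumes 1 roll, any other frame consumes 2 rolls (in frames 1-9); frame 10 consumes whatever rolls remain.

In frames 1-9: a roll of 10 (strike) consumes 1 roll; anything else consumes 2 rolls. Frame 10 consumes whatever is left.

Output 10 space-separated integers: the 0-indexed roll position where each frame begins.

Frame 1 starts at roll index 0: rolls=1,9 (sum=10), consumes 2 rolls
Frame 2 starts at roll index 2: rolls=7,3 (sum=10), consumes 2 rolls
Frame 3 starts at roll index 4: roll=10 (strike), consumes 1 roll
Frame 4 starts at roll index 5: roll=10 (strike), consumes 1 roll
Frame 5 starts at roll index 6: roll=10 (strike), consumes 1 roll
Frame 6 starts at roll index 7: roll=10 (strike), consumes 1 roll
Frame 7 starts at roll index 8: rolls=4,3 (sum=7), consumes 2 rolls
Frame 8 starts at roll index 10: rolls=3,0 (sum=3), consumes 2 rolls
Frame 9 starts at roll index 12: rolls=1,5 (sum=6), consumes 2 rolls
Frame 10 starts at roll index 14: 3 remaining rolls

Answer: 0 2 4 5 6 7 8 10 12 14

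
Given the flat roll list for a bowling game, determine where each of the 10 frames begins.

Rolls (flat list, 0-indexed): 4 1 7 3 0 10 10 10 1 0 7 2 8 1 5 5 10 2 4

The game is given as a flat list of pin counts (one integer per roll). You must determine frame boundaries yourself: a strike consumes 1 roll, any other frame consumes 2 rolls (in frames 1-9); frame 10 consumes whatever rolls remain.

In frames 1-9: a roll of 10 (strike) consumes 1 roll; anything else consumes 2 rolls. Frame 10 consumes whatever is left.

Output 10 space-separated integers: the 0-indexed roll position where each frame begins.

Answer: 0 2 4 6 7 8 10 12 14 16

Derivation:
Frame 1 starts at roll index 0: rolls=4,1 (sum=5), consumes 2 rolls
Frame 2 starts at roll index 2: rolls=7,3 (sum=10), consumes 2 rolls
Frame 3 starts at roll index 4: rolls=0,10 (sum=10), consumes 2 rolls
Frame 4 starts at roll index 6: roll=10 (strike), consumes 1 roll
Frame 5 starts at roll index 7: roll=10 (strike), consumes 1 roll
Frame 6 starts at roll index 8: rolls=1,0 (sum=1), consumes 2 rolls
Frame 7 starts at roll index 10: rolls=7,2 (sum=9), consumes 2 rolls
Frame 8 starts at roll index 12: rolls=8,1 (sum=9), consumes 2 rolls
Frame 9 starts at roll index 14: rolls=5,5 (sum=10), consumes 2 rolls
Frame 10 starts at roll index 16: 3 remaining rolls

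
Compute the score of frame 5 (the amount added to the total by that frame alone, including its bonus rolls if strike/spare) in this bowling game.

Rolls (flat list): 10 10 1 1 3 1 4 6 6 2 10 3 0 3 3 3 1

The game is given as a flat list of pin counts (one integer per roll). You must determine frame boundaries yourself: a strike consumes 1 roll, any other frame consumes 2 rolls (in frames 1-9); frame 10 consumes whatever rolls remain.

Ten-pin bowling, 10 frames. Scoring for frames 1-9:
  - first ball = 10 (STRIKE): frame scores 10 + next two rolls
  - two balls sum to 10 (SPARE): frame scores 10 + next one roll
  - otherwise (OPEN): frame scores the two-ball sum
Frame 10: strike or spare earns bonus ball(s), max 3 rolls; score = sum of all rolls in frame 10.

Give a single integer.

Frame 1: STRIKE. 10 + next two rolls (10+1) = 21. Cumulative: 21
Frame 2: STRIKE. 10 + next two rolls (1+1) = 12. Cumulative: 33
Frame 3: OPEN (1+1=2). Cumulative: 35
Frame 4: OPEN (3+1=4). Cumulative: 39
Frame 5: SPARE (4+6=10). 10 + next roll (6) = 16. Cumulative: 55
Frame 6: OPEN (6+2=8). Cumulative: 63
Frame 7: STRIKE. 10 + next two rolls (3+0) = 13. Cumulative: 76

Answer: 16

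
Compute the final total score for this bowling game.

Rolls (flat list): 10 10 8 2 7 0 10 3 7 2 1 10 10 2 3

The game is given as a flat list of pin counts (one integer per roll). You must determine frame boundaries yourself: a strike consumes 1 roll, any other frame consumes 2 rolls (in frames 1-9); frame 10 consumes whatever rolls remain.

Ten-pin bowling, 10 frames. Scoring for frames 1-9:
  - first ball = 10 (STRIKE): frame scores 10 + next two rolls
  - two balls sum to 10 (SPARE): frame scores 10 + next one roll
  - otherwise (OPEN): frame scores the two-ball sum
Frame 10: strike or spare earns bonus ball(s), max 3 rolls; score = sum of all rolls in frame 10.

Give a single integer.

Answer: 149

Derivation:
Frame 1: STRIKE. 10 + next two rolls (10+8) = 28. Cumulative: 28
Frame 2: STRIKE. 10 + next two rolls (8+2) = 20. Cumulative: 48
Frame 3: SPARE (8+2=10). 10 + next roll (7) = 17. Cumulative: 65
Frame 4: OPEN (7+0=7). Cumulative: 72
Frame 5: STRIKE. 10 + next two rolls (3+7) = 20. Cumulative: 92
Frame 6: SPARE (3+7=10). 10 + next roll (2) = 12. Cumulative: 104
Frame 7: OPEN (2+1=3). Cumulative: 107
Frame 8: STRIKE. 10 + next two rolls (10+2) = 22. Cumulative: 129
Frame 9: STRIKE. 10 + next two rolls (2+3) = 15. Cumulative: 144
Frame 10: OPEN. Sum of all frame-10 rolls (2+3) = 5. Cumulative: 149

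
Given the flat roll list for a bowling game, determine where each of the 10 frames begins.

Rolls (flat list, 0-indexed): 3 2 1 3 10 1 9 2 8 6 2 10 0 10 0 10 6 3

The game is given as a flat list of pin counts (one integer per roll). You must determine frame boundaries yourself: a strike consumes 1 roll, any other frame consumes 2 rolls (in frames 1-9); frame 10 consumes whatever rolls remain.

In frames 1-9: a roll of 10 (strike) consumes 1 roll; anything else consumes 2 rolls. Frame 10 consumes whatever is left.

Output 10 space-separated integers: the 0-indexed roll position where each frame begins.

Frame 1 starts at roll index 0: rolls=3,2 (sum=5), consumes 2 rolls
Frame 2 starts at roll index 2: rolls=1,3 (sum=4), consumes 2 rolls
Frame 3 starts at roll index 4: roll=10 (strike), consumes 1 roll
Frame 4 starts at roll index 5: rolls=1,9 (sum=10), consumes 2 rolls
Frame 5 starts at roll index 7: rolls=2,8 (sum=10), consumes 2 rolls
Frame 6 starts at roll index 9: rolls=6,2 (sum=8), consumes 2 rolls
Frame 7 starts at roll index 11: roll=10 (strike), consumes 1 roll
Frame 8 starts at roll index 12: rolls=0,10 (sum=10), consumes 2 rolls
Frame 9 starts at roll index 14: rolls=0,10 (sum=10), consumes 2 rolls
Frame 10 starts at roll index 16: 2 remaining rolls

Answer: 0 2 4 5 7 9 11 12 14 16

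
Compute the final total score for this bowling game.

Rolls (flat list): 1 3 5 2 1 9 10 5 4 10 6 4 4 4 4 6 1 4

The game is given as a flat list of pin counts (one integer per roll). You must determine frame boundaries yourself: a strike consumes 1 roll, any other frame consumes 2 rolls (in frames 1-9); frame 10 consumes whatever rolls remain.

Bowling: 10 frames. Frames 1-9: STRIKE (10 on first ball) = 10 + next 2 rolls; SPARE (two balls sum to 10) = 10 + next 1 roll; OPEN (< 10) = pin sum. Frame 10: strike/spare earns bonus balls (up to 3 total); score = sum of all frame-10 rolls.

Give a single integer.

Answer: 117

Derivation:
Frame 1: OPEN (1+3=4). Cumulative: 4
Frame 2: OPEN (5+2=7). Cumulative: 11
Frame 3: SPARE (1+9=10). 10 + next roll (10) = 20. Cumulative: 31
Frame 4: STRIKE. 10 + next two rolls (5+4) = 19. Cumulative: 50
Frame 5: OPEN (5+4=9). Cumulative: 59
Frame 6: STRIKE. 10 + next two rolls (6+4) = 20. Cumulative: 79
Frame 7: SPARE (6+4=10). 10 + next roll (4) = 14. Cumulative: 93
Frame 8: OPEN (4+4=8). Cumulative: 101
Frame 9: SPARE (4+6=10). 10 + next roll (1) = 11. Cumulative: 112
Frame 10: OPEN. Sum of all frame-10 rolls (1+4) = 5. Cumulative: 117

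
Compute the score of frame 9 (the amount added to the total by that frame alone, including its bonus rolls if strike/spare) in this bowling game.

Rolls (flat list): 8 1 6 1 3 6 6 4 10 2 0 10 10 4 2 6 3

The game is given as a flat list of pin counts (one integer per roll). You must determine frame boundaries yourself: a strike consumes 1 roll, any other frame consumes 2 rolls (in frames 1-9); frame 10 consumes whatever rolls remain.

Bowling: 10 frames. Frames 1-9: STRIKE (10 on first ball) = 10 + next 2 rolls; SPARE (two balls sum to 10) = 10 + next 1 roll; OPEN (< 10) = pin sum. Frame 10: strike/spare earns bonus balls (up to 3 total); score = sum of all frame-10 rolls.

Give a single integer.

Answer: 6

Derivation:
Frame 1: OPEN (8+1=9). Cumulative: 9
Frame 2: OPEN (6+1=7). Cumulative: 16
Frame 3: OPEN (3+6=9). Cumulative: 25
Frame 4: SPARE (6+4=10). 10 + next roll (10) = 20. Cumulative: 45
Frame 5: STRIKE. 10 + next two rolls (2+0) = 12. Cumulative: 57
Frame 6: OPEN (2+0=2). Cumulative: 59
Frame 7: STRIKE. 10 + next two rolls (10+4) = 24. Cumulative: 83
Frame 8: STRIKE. 10 + next two rolls (4+2) = 16. Cumulative: 99
Frame 9: OPEN (4+2=6). Cumulative: 105
Frame 10: OPEN. Sum of all frame-10 rolls (6+3) = 9. Cumulative: 114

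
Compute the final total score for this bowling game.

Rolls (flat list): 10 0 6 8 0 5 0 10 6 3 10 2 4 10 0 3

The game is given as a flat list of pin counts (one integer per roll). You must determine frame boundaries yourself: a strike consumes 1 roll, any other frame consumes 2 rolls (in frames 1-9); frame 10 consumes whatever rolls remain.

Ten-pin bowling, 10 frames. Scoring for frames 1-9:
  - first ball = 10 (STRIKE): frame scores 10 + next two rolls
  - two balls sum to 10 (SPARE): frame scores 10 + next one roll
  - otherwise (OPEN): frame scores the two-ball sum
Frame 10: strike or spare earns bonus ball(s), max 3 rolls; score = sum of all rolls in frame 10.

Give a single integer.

Answer: 101

Derivation:
Frame 1: STRIKE. 10 + next two rolls (0+6) = 16. Cumulative: 16
Frame 2: OPEN (0+6=6). Cumulative: 22
Frame 3: OPEN (8+0=8). Cumulative: 30
Frame 4: OPEN (5+0=5). Cumulative: 35
Frame 5: STRIKE. 10 + next two rolls (6+3) = 19. Cumulative: 54
Frame 6: OPEN (6+3=9). Cumulative: 63
Frame 7: STRIKE. 10 + next two rolls (2+4) = 16. Cumulative: 79
Frame 8: OPEN (2+4=6). Cumulative: 85
Frame 9: STRIKE. 10 + next two rolls (0+3) = 13. Cumulative: 98
Frame 10: OPEN. Sum of all frame-10 rolls (0+3) = 3. Cumulative: 101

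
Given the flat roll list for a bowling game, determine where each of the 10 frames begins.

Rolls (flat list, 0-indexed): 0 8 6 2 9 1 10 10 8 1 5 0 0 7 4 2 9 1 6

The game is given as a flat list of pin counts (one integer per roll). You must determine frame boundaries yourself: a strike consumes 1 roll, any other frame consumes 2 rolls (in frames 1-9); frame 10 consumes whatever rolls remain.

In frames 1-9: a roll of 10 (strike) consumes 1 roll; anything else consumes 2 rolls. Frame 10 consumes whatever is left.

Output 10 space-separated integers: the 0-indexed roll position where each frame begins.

Answer: 0 2 4 6 7 8 10 12 14 16

Derivation:
Frame 1 starts at roll index 0: rolls=0,8 (sum=8), consumes 2 rolls
Frame 2 starts at roll index 2: rolls=6,2 (sum=8), consumes 2 rolls
Frame 3 starts at roll index 4: rolls=9,1 (sum=10), consumes 2 rolls
Frame 4 starts at roll index 6: roll=10 (strike), consumes 1 roll
Frame 5 starts at roll index 7: roll=10 (strike), consumes 1 roll
Frame 6 starts at roll index 8: rolls=8,1 (sum=9), consumes 2 rolls
Frame 7 starts at roll index 10: rolls=5,0 (sum=5), consumes 2 rolls
Frame 8 starts at roll index 12: rolls=0,7 (sum=7), consumes 2 rolls
Frame 9 starts at roll index 14: rolls=4,2 (sum=6), consumes 2 rolls
Frame 10 starts at roll index 16: 3 remaining rolls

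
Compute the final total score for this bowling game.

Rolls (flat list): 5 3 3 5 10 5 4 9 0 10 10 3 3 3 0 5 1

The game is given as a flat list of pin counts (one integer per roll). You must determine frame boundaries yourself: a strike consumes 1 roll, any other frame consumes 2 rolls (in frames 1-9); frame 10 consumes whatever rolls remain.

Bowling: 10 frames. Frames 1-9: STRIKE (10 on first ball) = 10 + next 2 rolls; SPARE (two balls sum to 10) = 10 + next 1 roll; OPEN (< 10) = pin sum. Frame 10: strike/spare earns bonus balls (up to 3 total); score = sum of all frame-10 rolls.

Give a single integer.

Frame 1: OPEN (5+3=8). Cumulative: 8
Frame 2: OPEN (3+5=8). Cumulative: 16
Frame 3: STRIKE. 10 + next two rolls (5+4) = 19. Cumulative: 35
Frame 4: OPEN (5+4=9). Cumulative: 44
Frame 5: OPEN (9+0=9). Cumulative: 53
Frame 6: STRIKE. 10 + next two rolls (10+3) = 23. Cumulative: 76
Frame 7: STRIKE. 10 + next two rolls (3+3) = 16. Cumulative: 92
Frame 8: OPEN (3+3=6). Cumulative: 98
Frame 9: OPEN (3+0=3). Cumulative: 101
Frame 10: OPEN. Sum of all frame-10 rolls (5+1) = 6. Cumulative: 107

Answer: 107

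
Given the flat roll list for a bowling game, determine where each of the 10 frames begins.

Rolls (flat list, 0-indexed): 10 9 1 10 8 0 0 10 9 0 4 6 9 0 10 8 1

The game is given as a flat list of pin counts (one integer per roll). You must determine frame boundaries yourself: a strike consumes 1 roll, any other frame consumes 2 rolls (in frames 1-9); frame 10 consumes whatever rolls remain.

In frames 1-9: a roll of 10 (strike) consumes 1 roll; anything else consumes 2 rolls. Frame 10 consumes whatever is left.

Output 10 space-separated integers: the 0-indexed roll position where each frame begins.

Answer: 0 1 3 4 6 8 10 12 14 15

Derivation:
Frame 1 starts at roll index 0: roll=10 (strike), consumes 1 roll
Frame 2 starts at roll index 1: rolls=9,1 (sum=10), consumes 2 rolls
Frame 3 starts at roll index 3: roll=10 (strike), consumes 1 roll
Frame 4 starts at roll index 4: rolls=8,0 (sum=8), consumes 2 rolls
Frame 5 starts at roll index 6: rolls=0,10 (sum=10), consumes 2 rolls
Frame 6 starts at roll index 8: rolls=9,0 (sum=9), consumes 2 rolls
Frame 7 starts at roll index 10: rolls=4,6 (sum=10), consumes 2 rolls
Frame 8 starts at roll index 12: rolls=9,0 (sum=9), consumes 2 rolls
Frame 9 starts at roll index 14: roll=10 (strike), consumes 1 roll
Frame 10 starts at roll index 15: 2 remaining rolls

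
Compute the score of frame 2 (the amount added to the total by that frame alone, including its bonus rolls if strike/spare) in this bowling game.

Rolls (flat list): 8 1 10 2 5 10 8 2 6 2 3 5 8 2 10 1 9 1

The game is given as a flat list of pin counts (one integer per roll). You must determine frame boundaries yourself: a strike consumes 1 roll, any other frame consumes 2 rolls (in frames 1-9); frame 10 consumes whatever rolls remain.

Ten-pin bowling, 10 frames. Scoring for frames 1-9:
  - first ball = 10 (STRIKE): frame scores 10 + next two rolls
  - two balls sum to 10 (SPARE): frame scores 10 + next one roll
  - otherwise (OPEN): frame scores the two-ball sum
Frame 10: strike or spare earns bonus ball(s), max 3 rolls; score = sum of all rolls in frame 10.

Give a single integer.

Answer: 17

Derivation:
Frame 1: OPEN (8+1=9). Cumulative: 9
Frame 2: STRIKE. 10 + next two rolls (2+5) = 17. Cumulative: 26
Frame 3: OPEN (2+5=7). Cumulative: 33
Frame 4: STRIKE. 10 + next two rolls (8+2) = 20. Cumulative: 53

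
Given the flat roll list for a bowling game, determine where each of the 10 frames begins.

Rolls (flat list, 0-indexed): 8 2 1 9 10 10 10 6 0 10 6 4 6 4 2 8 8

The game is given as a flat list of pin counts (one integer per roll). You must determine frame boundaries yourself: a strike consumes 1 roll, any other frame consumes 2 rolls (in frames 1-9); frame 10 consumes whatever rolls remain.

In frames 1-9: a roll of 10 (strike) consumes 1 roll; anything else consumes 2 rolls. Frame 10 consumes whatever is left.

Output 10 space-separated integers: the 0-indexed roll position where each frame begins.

Frame 1 starts at roll index 0: rolls=8,2 (sum=10), consumes 2 rolls
Frame 2 starts at roll index 2: rolls=1,9 (sum=10), consumes 2 rolls
Frame 3 starts at roll index 4: roll=10 (strike), consumes 1 roll
Frame 4 starts at roll index 5: roll=10 (strike), consumes 1 roll
Frame 5 starts at roll index 6: roll=10 (strike), consumes 1 roll
Frame 6 starts at roll index 7: rolls=6,0 (sum=6), consumes 2 rolls
Frame 7 starts at roll index 9: roll=10 (strike), consumes 1 roll
Frame 8 starts at roll index 10: rolls=6,4 (sum=10), consumes 2 rolls
Frame 9 starts at roll index 12: rolls=6,4 (sum=10), consumes 2 rolls
Frame 10 starts at roll index 14: 3 remaining rolls

Answer: 0 2 4 5 6 7 9 10 12 14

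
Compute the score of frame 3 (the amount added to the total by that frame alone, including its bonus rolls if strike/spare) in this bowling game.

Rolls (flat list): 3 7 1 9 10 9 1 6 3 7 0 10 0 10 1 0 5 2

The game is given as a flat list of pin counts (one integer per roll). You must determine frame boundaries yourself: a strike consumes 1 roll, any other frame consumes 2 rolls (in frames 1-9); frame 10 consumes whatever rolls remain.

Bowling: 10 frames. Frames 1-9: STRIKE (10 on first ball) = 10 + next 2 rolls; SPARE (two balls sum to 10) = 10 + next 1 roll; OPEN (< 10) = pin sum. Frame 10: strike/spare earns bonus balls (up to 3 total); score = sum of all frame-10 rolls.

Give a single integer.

Answer: 20

Derivation:
Frame 1: SPARE (3+7=10). 10 + next roll (1) = 11. Cumulative: 11
Frame 2: SPARE (1+9=10). 10 + next roll (10) = 20. Cumulative: 31
Frame 3: STRIKE. 10 + next two rolls (9+1) = 20. Cumulative: 51
Frame 4: SPARE (9+1=10). 10 + next roll (6) = 16. Cumulative: 67
Frame 5: OPEN (6+3=9). Cumulative: 76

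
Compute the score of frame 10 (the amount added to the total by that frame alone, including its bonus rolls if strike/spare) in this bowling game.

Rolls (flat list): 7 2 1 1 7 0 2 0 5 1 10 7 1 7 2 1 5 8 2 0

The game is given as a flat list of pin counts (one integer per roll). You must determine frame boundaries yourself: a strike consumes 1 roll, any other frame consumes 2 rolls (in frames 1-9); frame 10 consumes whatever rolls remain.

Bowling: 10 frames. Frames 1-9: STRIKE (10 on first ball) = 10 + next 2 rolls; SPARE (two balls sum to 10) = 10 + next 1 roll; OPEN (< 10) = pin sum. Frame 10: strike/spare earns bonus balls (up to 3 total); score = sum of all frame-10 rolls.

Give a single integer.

Frame 1: OPEN (7+2=9). Cumulative: 9
Frame 2: OPEN (1+1=2). Cumulative: 11
Frame 3: OPEN (7+0=7). Cumulative: 18
Frame 4: OPEN (2+0=2). Cumulative: 20
Frame 5: OPEN (5+1=6). Cumulative: 26
Frame 6: STRIKE. 10 + next two rolls (7+1) = 18. Cumulative: 44
Frame 7: OPEN (7+1=8). Cumulative: 52
Frame 8: OPEN (7+2=9). Cumulative: 61
Frame 9: OPEN (1+5=6). Cumulative: 67
Frame 10: SPARE. Sum of all frame-10 rolls (8+2+0) = 10. Cumulative: 77

Answer: 10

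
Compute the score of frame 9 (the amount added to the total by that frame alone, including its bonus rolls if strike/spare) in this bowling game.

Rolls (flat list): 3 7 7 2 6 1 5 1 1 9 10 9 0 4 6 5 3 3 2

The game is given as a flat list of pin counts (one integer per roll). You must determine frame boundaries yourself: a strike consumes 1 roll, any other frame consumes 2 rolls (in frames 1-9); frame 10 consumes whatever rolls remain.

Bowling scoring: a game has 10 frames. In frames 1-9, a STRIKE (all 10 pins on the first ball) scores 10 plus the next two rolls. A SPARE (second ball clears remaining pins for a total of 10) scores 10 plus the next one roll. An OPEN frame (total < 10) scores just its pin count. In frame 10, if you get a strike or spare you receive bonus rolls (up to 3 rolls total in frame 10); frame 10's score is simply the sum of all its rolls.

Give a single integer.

Answer: 8

Derivation:
Frame 1: SPARE (3+7=10). 10 + next roll (7) = 17. Cumulative: 17
Frame 2: OPEN (7+2=9). Cumulative: 26
Frame 3: OPEN (6+1=7). Cumulative: 33
Frame 4: OPEN (5+1=6). Cumulative: 39
Frame 5: SPARE (1+9=10). 10 + next roll (10) = 20. Cumulative: 59
Frame 6: STRIKE. 10 + next two rolls (9+0) = 19. Cumulative: 78
Frame 7: OPEN (9+0=9). Cumulative: 87
Frame 8: SPARE (4+6=10). 10 + next roll (5) = 15. Cumulative: 102
Frame 9: OPEN (5+3=8). Cumulative: 110
Frame 10: OPEN. Sum of all frame-10 rolls (3+2) = 5. Cumulative: 115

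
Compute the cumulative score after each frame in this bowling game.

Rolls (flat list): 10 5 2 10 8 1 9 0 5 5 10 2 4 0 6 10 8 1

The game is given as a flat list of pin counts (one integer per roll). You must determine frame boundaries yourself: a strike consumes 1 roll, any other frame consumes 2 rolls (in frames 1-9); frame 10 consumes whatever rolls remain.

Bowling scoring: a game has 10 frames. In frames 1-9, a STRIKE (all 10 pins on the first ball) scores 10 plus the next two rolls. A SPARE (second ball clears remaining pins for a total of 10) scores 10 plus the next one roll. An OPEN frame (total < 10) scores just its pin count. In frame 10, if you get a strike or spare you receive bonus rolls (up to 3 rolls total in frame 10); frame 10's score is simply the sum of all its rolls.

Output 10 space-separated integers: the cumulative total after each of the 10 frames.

Answer: 17 24 43 52 61 81 97 103 109 128

Derivation:
Frame 1: STRIKE. 10 + next two rolls (5+2) = 17. Cumulative: 17
Frame 2: OPEN (5+2=7). Cumulative: 24
Frame 3: STRIKE. 10 + next two rolls (8+1) = 19. Cumulative: 43
Frame 4: OPEN (8+1=9). Cumulative: 52
Frame 5: OPEN (9+0=9). Cumulative: 61
Frame 6: SPARE (5+5=10). 10 + next roll (10) = 20. Cumulative: 81
Frame 7: STRIKE. 10 + next two rolls (2+4) = 16. Cumulative: 97
Frame 8: OPEN (2+4=6). Cumulative: 103
Frame 9: OPEN (0+6=6). Cumulative: 109
Frame 10: STRIKE. Sum of all frame-10 rolls (10+8+1) = 19. Cumulative: 128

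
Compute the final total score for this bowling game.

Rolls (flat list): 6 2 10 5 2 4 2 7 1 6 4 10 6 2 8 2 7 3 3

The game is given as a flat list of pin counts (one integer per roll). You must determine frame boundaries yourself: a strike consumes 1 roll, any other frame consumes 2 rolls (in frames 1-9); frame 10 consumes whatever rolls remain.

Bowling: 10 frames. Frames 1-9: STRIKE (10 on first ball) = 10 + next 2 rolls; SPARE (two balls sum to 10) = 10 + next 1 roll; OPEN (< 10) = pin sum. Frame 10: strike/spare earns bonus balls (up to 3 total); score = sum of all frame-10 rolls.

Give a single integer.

Answer: 122

Derivation:
Frame 1: OPEN (6+2=8). Cumulative: 8
Frame 2: STRIKE. 10 + next two rolls (5+2) = 17. Cumulative: 25
Frame 3: OPEN (5+2=7). Cumulative: 32
Frame 4: OPEN (4+2=6). Cumulative: 38
Frame 5: OPEN (7+1=8). Cumulative: 46
Frame 6: SPARE (6+4=10). 10 + next roll (10) = 20. Cumulative: 66
Frame 7: STRIKE. 10 + next two rolls (6+2) = 18. Cumulative: 84
Frame 8: OPEN (6+2=8). Cumulative: 92
Frame 9: SPARE (8+2=10). 10 + next roll (7) = 17. Cumulative: 109
Frame 10: SPARE. Sum of all frame-10 rolls (7+3+3) = 13. Cumulative: 122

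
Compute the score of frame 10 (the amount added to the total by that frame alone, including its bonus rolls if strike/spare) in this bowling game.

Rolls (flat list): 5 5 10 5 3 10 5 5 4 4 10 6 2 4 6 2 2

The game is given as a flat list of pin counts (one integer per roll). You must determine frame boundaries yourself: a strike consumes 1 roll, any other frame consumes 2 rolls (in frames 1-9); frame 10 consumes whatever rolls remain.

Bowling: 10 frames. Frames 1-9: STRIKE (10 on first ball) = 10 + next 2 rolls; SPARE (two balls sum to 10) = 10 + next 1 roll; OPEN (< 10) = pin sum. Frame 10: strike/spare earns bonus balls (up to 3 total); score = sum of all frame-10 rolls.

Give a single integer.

Frame 1: SPARE (5+5=10). 10 + next roll (10) = 20. Cumulative: 20
Frame 2: STRIKE. 10 + next two rolls (5+3) = 18. Cumulative: 38
Frame 3: OPEN (5+3=8). Cumulative: 46
Frame 4: STRIKE. 10 + next two rolls (5+5) = 20. Cumulative: 66
Frame 5: SPARE (5+5=10). 10 + next roll (4) = 14. Cumulative: 80
Frame 6: OPEN (4+4=8). Cumulative: 88
Frame 7: STRIKE. 10 + next two rolls (6+2) = 18. Cumulative: 106
Frame 8: OPEN (6+2=8). Cumulative: 114
Frame 9: SPARE (4+6=10). 10 + next roll (2) = 12. Cumulative: 126
Frame 10: OPEN. Sum of all frame-10 rolls (2+2) = 4. Cumulative: 130

Answer: 4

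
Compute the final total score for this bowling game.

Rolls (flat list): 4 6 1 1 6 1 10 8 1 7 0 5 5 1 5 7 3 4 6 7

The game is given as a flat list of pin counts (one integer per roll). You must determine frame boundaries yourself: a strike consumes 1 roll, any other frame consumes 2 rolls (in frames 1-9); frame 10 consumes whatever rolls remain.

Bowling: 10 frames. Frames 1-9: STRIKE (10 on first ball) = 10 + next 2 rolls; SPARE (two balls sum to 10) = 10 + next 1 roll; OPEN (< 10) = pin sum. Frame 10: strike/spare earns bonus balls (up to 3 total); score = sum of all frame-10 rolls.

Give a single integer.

Frame 1: SPARE (4+6=10). 10 + next roll (1) = 11. Cumulative: 11
Frame 2: OPEN (1+1=2). Cumulative: 13
Frame 3: OPEN (6+1=7). Cumulative: 20
Frame 4: STRIKE. 10 + next two rolls (8+1) = 19. Cumulative: 39
Frame 5: OPEN (8+1=9). Cumulative: 48
Frame 6: OPEN (7+0=7). Cumulative: 55
Frame 7: SPARE (5+5=10). 10 + next roll (1) = 11. Cumulative: 66
Frame 8: OPEN (1+5=6). Cumulative: 72
Frame 9: SPARE (7+3=10). 10 + next roll (4) = 14. Cumulative: 86
Frame 10: SPARE. Sum of all frame-10 rolls (4+6+7) = 17. Cumulative: 103

Answer: 103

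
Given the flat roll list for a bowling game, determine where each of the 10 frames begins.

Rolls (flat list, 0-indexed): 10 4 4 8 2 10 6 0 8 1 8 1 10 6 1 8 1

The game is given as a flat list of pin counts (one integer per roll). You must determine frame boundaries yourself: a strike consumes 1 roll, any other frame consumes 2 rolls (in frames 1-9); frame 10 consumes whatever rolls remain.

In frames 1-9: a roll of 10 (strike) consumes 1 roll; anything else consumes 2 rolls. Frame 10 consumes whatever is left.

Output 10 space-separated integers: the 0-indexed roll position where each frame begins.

Frame 1 starts at roll index 0: roll=10 (strike), consumes 1 roll
Frame 2 starts at roll index 1: rolls=4,4 (sum=8), consumes 2 rolls
Frame 3 starts at roll index 3: rolls=8,2 (sum=10), consumes 2 rolls
Frame 4 starts at roll index 5: roll=10 (strike), consumes 1 roll
Frame 5 starts at roll index 6: rolls=6,0 (sum=6), consumes 2 rolls
Frame 6 starts at roll index 8: rolls=8,1 (sum=9), consumes 2 rolls
Frame 7 starts at roll index 10: rolls=8,1 (sum=9), consumes 2 rolls
Frame 8 starts at roll index 12: roll=10 (strike), consumes 1 roll
Frame 9 starts at roll index 13: rolls=6,1 (sum=7), consumes 2 rolls
Frame 10 starts at roll index 15: 2 remaining rolls

Answer: 0 1 3 5 6 8 10 12 13 15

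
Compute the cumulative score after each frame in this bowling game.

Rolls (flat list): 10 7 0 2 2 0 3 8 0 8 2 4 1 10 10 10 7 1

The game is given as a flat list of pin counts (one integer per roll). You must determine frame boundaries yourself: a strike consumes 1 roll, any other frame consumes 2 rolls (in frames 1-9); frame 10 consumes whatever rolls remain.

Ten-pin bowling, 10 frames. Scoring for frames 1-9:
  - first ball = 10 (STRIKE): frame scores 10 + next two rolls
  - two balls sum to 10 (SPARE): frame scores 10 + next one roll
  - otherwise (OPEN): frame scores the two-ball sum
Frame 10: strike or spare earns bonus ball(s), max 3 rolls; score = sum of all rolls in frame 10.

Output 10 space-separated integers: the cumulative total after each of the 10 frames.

Answer: 17 24 28 31 39 53 58 88 115 133

Derivation:
Frame 1: STRIKE. 10 + next two rolls (7+0) = 17. Cumulative: 17
Frame 2: OPEN (7+0=7). Cumulative: 24
Frame 3: OPEN (2+2=4). Cumulative: 28
Frame 4: OPEN (0+3=3). Cumulative: 31
Frame 5: OPEN (8+0=8). Cumulative: 39
Frame 6: SPARE (8+2=10). 10 + next roll (4) = 14. Cumulative: 53
Frame 7: OPEN (4+1=5). Cumulative: 58
Frame 8: STRIKE. 10 + next two rolls (10+10) = 30. Cumulative: 88
Frame 9: STRIKE. 10 + next two rolls (10+7) = 27. Cumulative: 115
Frame 10: STRIKE. Sum of all frame-10 rolls (10+7+1) = 18. Cumulative: 133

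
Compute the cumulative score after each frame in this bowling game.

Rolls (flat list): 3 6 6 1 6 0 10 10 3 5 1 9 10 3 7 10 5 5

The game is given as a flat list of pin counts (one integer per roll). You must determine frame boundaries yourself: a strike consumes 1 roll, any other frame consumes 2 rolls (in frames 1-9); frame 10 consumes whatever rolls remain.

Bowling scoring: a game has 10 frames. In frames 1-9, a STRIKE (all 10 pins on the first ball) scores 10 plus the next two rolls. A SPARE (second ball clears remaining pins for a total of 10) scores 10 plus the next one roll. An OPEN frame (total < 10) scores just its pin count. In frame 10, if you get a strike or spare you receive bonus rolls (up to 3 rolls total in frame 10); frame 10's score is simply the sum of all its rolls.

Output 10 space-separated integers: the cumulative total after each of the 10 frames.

Answer: 9 16 22 45 63 71 91 111 131 151

Derivation:
Frame 1: OPEN (3+6=9). Cumulative: 9
Frame 2: OPEN (6+1=7). Cumulative: 16
Frame 3: OPEN (6+0=6). Cumulative: 22
Frame 4: STRIKE. 10 + next two rolls (10+3) = 23. Cumulative: 45
Frame 5: STRIKE. 10 + next two rolls (3+5) = 18. Cumulative: 63
Frame 6: OPEN (3+5=8). Cumulative: 71
Frame 7: SPARE (1+9=10). 10 + next roll (10) = 20. Cumulative: 91
Frame 8: STRIKE. 10 + next two rolls (3+7) = 20. Cumulative: 111
Frame 9: SPARE (3+7=10). 10 + next roll (10) = 20. Cumulative: 131
Frame 10: STRIKE. Sum of all frame-10 rolls (10+5+5) = 20. Cumulative: 151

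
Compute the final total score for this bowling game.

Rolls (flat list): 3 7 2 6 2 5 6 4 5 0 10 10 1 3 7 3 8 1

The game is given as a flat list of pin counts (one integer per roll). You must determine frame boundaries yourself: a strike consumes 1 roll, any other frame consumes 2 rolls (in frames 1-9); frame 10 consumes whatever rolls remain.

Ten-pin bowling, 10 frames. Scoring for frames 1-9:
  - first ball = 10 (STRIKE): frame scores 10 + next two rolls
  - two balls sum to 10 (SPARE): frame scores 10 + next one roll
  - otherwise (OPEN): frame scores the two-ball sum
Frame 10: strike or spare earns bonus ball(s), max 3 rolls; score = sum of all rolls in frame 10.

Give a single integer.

Frame 1: SPARE (3+7=10). 10 + next roll (2) = 12. Cumulative: 12
Frame 2: OPEN (2+6=8). Cumulative: 20
Frame 3: OPEN (2+5=7). Cumulative: 27
Frame 4: SPARE (6+4=10). 10 + next roll (5) = 15. Cumulative: 42
Frame 5: OPEN (5+0=5). Cumulative: 47
Frame 6: STRIKE. 10 + next two rolls (10+1) = 21. Cumulative: 68
Frame 7: STRIKE. 10 + next two rolls (1+3) = 14. Cumulative: 82
Frame 8: OPEN (1+3=4). Cumulative: 86
Frame 9: SPARE (7+3=10). 10 + next roll (8) = 18. Cumulative: 104
Frame 10: OPEN. Sum of all frame-10 rolls (8+1) = 9. Cumulative: 113

Answer: 113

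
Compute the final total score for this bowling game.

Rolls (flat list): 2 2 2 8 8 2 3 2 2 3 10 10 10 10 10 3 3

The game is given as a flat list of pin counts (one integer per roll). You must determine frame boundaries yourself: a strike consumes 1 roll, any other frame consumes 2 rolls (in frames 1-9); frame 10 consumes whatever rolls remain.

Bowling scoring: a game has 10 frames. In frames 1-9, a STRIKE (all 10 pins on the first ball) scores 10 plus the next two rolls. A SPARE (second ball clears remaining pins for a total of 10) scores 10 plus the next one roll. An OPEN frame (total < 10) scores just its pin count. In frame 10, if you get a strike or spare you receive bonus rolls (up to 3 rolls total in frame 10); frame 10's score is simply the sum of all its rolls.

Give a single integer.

Answer: 174

Derivation:
Frame 1: OPEN (2+2=4). Cumulative: 4
Frame 2: SPARE (2+8=10). 10 + next roll (8) = 18. Cumulative: 22
Frame 3: SPARE (8+2=10). 10 + next roll (3) = 13. Cumulative: 35
Frame 4: OPEN (3+2=5). Cumulative: 40
Frame 5: OPEN (2+3=5). Cumulative: 45
Frame 6: STRIKE. 10 + next two rolls (10+10) = 30. Cumulative: 75
Frame 7: STRIKE. 10 + next two rolls (10+10) = 30. Cumulative: 105
Frame 8: STRIKE. 10 + next two rolls (10+10) = 30. Cumulative: 135
Frame 9: STRIKE. 10 + next two rolls (10+3) = 23. Cumulative: 158
Frame 10: STRIKE. Sum of all frame-10 rolls (10+3+3) = 16. Cumulative: 174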